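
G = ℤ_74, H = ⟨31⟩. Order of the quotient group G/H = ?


|⟨31⟩| = n / gcd(31, 74) = 74 / 1 = 74
H is normal (ℤ_74 is abelian).
|G/H| = |G| / |H| = 74 / 74 = 1

|G/H| = 1


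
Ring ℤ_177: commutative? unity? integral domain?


ℤ_177 is a commutative ring with unity 1; 177 = 3×59 is composite, so 3·59 ≡ 0 gives zero divisors (not an integral domain)
Commutative: Yes
Integral domain: No
Has unity: Yes

ℤ_177: Commutative=Yes, Unity=Yes


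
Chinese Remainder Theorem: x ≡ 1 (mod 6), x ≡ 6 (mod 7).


m₁ = 6, m₂ = 7, gcd = 1, so CRT applies. M = m₁·m₂ = 42
Let M₁ = M/m₁ = 7, M₂ = M/m₂ = 6
Find y₁ ≡ M₁⁻¹ (mod m₁): 7⁻¹ ≡ 1 (mod 6)
Find y₂ ≡ M₂⁻¹ (mod m₂): 6⁻¹ ≡ 6 (mod 7)
x = a₁·M₁·y₁ + a₂·M₂·y₂ = 1·7·1 + 6·6·6 = 223
Reduce mod 42: x ≡ 13
Check: 13 mod 6 = 1 ✓, 13 mod 7 = 6 ✓

x ≡ 13 (mod 42)


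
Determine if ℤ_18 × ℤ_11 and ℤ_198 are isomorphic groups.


Comparing ℤ_18 × ℤ_11 and ℤ_198:
gcd(18,11) = 1, so ℤ_18 × ℤ_11 ≅ ℤ_198 (CRT)

Yes, ℤ_18 × ℤ_11 ≅ ℤ_198


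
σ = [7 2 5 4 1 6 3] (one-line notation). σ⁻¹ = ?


To find σ⁻¹, swap domain and range:
σ(1) = 7 → σ⁻¹(7) = 1
σ(2) = 2 → σ⁻¹(2) = 2
σ(3) = 5 → σ⁻¹(5) = 3
σ(4) = 4 → σ⁻¹(4) = 4
σ(5) = 1 → σ⁻¹(1) = 5
σ(6) = 6 → σ⁻¹(6) = 6
σ(7) = 3 → σ⁻¹(3) = 7

σ⁻¹ = [5 2 7 4 3 6 1]


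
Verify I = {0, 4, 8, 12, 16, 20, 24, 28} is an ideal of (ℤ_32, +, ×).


Check ideal conditions for I = {0, 4, 8, 12, 16, 20, 24, 28} in ℤ_32:
(1) I is an additive subgroup? Yes
(2) For r ∈ ℤ_32 and a ∈ I: r·a ∈ I? Yes

Yes, I is an ideal of ℤ_32


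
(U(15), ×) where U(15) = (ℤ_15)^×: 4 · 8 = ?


Operation: multiplication mod 15
4 · 8 = (a × b) mod 15 with a = 4, b = 8

4 · 8 = 2


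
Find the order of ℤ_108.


ℤ_n has n elements.

|ℤ_108| = 108


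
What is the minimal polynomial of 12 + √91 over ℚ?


Let α = 12 + √91. Then α - 12 = √91, so (α - 12)² = 91, giving α² - 24α + 53 = 0. Degree 2 and α ∉ ℚ, so this is the minimal polynomial.

Minimal polynomial: x² - 24x + 53


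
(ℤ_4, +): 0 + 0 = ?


Operation: addition mod 4
0 + 0 = (a + b) mod 4 with a = 0, b = 0

0 + 0 = 0


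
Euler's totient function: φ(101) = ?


Factor n: 101 = 101
φ(n) = n · ∏(1 - 1/p) over distinct primes p | n
φ(101) = 101 · (1 - 1/101) = 100

φ(101) = 100


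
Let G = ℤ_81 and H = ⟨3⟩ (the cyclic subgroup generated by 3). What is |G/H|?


|⟨3⟩| = n / gcd(3, 81) = 81 / 3 = 27
H is normal (ℤ_81 is abelian).
|G/H| = |G| / |H| = 81 / 27 = 3

|G/H| = 3


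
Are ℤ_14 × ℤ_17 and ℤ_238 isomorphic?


Comparing ℤ_14 × ℤ_17 and ℤ_238:
gcd(14,17) = 1, so ℤ_14 × ℤ_17 ≅ ℤ_238 (CRT)

Yes, ℤ_14 × ℤ_17 ≅ ℤ_238


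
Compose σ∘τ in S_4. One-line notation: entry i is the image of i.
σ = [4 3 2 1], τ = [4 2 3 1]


σ∘τ: apply τ first, then σ
1 →τ 4 →σ 1
2 →τ 2 →σ 3
3 →τ 3 →σ 2
4 →τ 1 →σ 4

σ∘τ = [1 3 2 4]


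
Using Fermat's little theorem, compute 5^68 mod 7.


Fermat's little theorem: if p is prime and gcd(a,p)=1, then a^(p-1) ≡ 1 (mod p)
p = 7 is prime, gcd(5,7) = 1
Reduce exponent: 68 mod 6 = 2
So 5^68 ≡ 5^2 (mod 7)
5^2 mod 7 = 4

5^68 ≡ 4 (mod 7)


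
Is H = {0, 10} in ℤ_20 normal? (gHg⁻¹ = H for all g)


H = {0, 10} in ℤ_20
ℤ_20 is abelian; every subgroup of an abelian group is normal

Yes, normal subgroup


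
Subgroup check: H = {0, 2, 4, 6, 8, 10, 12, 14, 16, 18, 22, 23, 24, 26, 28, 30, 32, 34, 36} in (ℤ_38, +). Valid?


Subgroup test for H = {0, 2, 4, 6, 8, 10, 12, 14, 16, 18, 22, 23, 24, 26, 28, 30, 32, 34, 36} in (ℤ_38, +):
(1) 0 ∈ H? Yes
(2) Closure: for all a,b ∈ H, (a+b) mod 38 ∈ H? No  [counterexample: 2 + 18 = 20 ∉ H]
(3) Inverses: for all a ∈ H, -a mod 38 ∈ H? No

No, H is not a subgroup of ℤ_38


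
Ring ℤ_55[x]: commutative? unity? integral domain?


ℤ_55 has zero divisors (5·11 ≡ 0), and these lift to constant zero divisors in ℤ_55[x]; so not an integral domain
Commutative: Yes
Integral domain: No
Has unity: Yes

ℤ_55[x]: Commutative=Yes, Unity=Yes


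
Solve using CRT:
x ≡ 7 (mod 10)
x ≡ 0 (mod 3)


m₁ = 10, m₂ = 3, gcd = 1, so CRT applies. M = m₁·m₂ = 30
Let M₁ = M/m₁ = 3, M₂ = M/m₂ = 10
Find y₁ ≡ M₁⁻¹ (mod m₁): 3⁻¹ ≡ 7 (mod 10)
Find y₂ ≡ M₂⁻¹ (mod m₂): 10⁻¹ ≡ 1 (mod 3)
x = a₁·M₁·y₁ + a₂·M₂·y₂ = 7·3·7 + 0·10·1 = 147
Reduce mod 30: x ≡ 27
Check: 27 mod 10 = 7 ✓, 27 mod 3 = 0 ✓

x ≡ 27 (mod 30)


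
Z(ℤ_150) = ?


Z(G) = {g ∈ G | gx = xg for all x ∈ G}
ℤ_150 is abelian, so Z(G) = G

Z(ℤ_150) = ℤ_150


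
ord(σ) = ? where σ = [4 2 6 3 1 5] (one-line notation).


Cycle decomposition: (1 4 3 6 5)
Cycle lengths: 5
Order = lcm(5) = 5

ord(σ) = 5


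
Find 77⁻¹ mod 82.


Use the extended Euclidean algorithm to write 1 = 77·s + 82·t; then s mod 82 is the inverse.
Euclidean algorithm:
  77 = 0·82 + 77
  82 = 1·77 + 5
  77 = 15·5 + 2
  5 = 2·2 + 1
  2 = 2·1 + 0
gcd(77,82) = 1
Back-substitution gives: 77·(-33) + 82·(31) = 1
So 77⁻¹ ≡ -33 ≡ 49 (mod 82)
Check: 77 × 49 = 3773 ≡ 1 (mod 82) ✓

77⁻¹ ≡ 49 (mod 82)


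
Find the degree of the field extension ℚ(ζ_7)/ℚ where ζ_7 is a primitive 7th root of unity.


[ℚ(ζ_n):ℚ] = deg Φ_n(x) = φ(n). Here φ(7) = 6

[ℚ(ζ_7)/ℚ where ζ_7 is a primitive 7th root of unity] = 6


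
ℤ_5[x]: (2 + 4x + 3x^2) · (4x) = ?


Expand and collect like terms; reduce coefficients mod 5:
x^0: 2·0 = 0 ≡ 0 (mod 5)
x^1: 2·4 + 4·0 = 8 ≡ 3 (mod 5)
x^2: 4·4 + 3·0 = 16 ≡ 1 (mod 5)
x^3: 3·4 = 12 ≡ 2 (mod 5)
Result: 3x + x^2 + 2x^3

f · g = 3x + x^2 + 2x^3


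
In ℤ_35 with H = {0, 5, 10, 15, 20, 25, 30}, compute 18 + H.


18 + H = {18 + h (mod 35) : h ∈ H}
18+0=18, 18+5=23, 18+10=28, 18+15=33, 18+20=3, 18+25=8, 18+30=13
18 + H = {3, 8, 13, 18, 23, 28, 33} = 3 + H

18 + H = {3, 8, 13, 18, 23, 28, 33}


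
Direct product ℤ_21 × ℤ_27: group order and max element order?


|ℤ_21 × ℤ_27| = 21 × 27 = 567
Max element order = lcm(21,27) = 189
Cyclic? No (gcd=3)

|ℤ_21×ℤ_27| = 567, max element order = 189


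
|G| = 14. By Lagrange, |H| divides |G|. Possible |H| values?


Lagrange's theorem: |H| divides |G|
|G| = 14
Divisors of 14: 1, 2, 7, 14

Possible subgroup orders: {1, 2, 7, 14}


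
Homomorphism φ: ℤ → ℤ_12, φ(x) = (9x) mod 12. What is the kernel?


Kernel = preimage of identity
ker(φ) = {x ∈ ℤ : 9x ≡ 0 (mod 12)}. gcd(9,12) = 3, so 9x ≡ 0 (mod 12) ⟺ x ≡ 0 (mod 12/3 = 4). Hence ker(φ) = 4ℤ

ker(φ) = 4ℤ


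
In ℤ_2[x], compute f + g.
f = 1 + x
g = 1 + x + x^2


Add coefficients mod 2:
x^0: 1 + 1 = 0 (mod 2)
x^1: 1 + 1 = 0 (mod 2)
x^2: 0 + 1 = 1 (mod 2)
Result: x^2

f + g = x^2


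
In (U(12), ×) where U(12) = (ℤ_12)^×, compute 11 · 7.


Operation: multiplication mod 12
11 · 7 = (a × b) mod 12 with a = 11, b = 7

11 · 7 = 5


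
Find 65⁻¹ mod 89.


Use the extended Euclidean algorithm to write 1 = 65·s + 89·t; then s mod 89 is the inverse.
Euclidean algorithm:
  65 = 0·89 + 65
  89 = 1·65 + 24
  65 = 2·24 + 17
  24 = 1·17 + 7
  17 = 2·7 + 3
  7 = 2·3 + 1
  3 = 3·1 + 0
gcd(65,89) = 1
Back-substitution gives: 65·(-26) + 89·(19) = 1
So 65⁻¹ ≡ -26 ≡ 63 (mod 89)
Check: 65 × 63 = 4095 ≡ 1 (mod 89) ✓

65⁻¹ ≡ 63 (mod 89)


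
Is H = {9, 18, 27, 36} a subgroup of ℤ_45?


Subgroup test for H = {9, 18, 27, 36} in (ℤ_45, +):
(1) 0 ∈ H? No
(2) Closure: for all a,b ∈ H, (a+b) mod 45 ∈ H? No  [counterexample: 9 + 36 = 0 ∉ H]
(3) Inverses: for all a ∈ H, -a mod 45 ∈ H? Yes

No, H is not a subgroup of ℤ_45


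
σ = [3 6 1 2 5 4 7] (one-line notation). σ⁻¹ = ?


To find σ⁻¹, swap domain and range:
σ(1) = 3 → σ⁻¹(3) = 1
σ(2) = 6 → σ⁻¹(6) = 2
σ(3) = 1 → σ⁻¹(1) = 3
σ(4) = 2 → σ⁻¹(2) = 4
σ(5) = 5 → σ⁻¹(5) = 5
σ(6) = 4 → σ⁻¹(4) = 6
σ(7) = 7 → σ⁻¹(7) = 7

σ⁻¹ = [3 4 1 6 5 2 7]


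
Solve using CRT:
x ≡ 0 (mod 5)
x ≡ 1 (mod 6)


m₁ = 5, m₂ = 6, gcd = 1, so CRT applies. M = m₁·m₂ = 30
Let M₁ = M/m₁ = 6, M₂ = M/m₂ = 5
Find y₁ ≡ M₁⁻¹ (mod m₁): 6⁻¹ ≡ 1 (mod 5)
Find y₂ ≡ M₂⁻¹ (mod m₂): 5⁻¹ ≡ 5 (mod 6)
x = a₁·M₁·y₁ + a₂·M₂·y₂ = 0·6·1 + 1·5·5 = 25
Reduce mod 30: x ≡ 25
Check: 25 mod 5 = 0 ✓, 25 mod 6 = 1 ✓

x ≡ 25 (mod 30)


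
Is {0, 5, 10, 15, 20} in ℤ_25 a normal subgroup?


H = {0, 5, 10, 15, 20} in ℤ_25
ℤ_25 is abelian; every subgroup of an abelian group is normal

Yes, normal subgroup


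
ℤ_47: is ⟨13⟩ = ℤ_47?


g generates ℤ_n iff gcd(g, n) = 1
gcd(13, 47) = 1
Since gcd = 1, 13 is a generator.

Yes, 13 generates ℤ_47


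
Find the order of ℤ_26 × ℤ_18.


|A × B| = |A| · |B|
|ℤ_26 × ℤ_18| = 26 × 18 = 468

|ℤ_26 × ℤ_18| = 468


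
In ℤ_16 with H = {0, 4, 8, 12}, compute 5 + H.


5 + H = {5 + h (mod 16) : h ∈ H}
5+0=5, 5+4=9, 5+8=13, 5+12=1
5 + H = {1, 5, 9, 13} = 1 + H

5 + H = {1, 5, 9, 13}


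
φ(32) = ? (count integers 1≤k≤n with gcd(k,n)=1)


Factor n: 32 = 2^5
φ(n) = n · ∏(1 - 1/p) over distinct primes p | n
φ(32) = 32 · (1 - 1/2) = 16

φ(32) = 16


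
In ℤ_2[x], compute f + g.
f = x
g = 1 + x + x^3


Add coefficients mod 2:
x^0: 0 + 1 = 1 (mod 2)
x^1: 1 + 1 = 0 (mod 2)
x^2: 0 + 0 = 0 (mod 2)
x^3: 0 + 1 = 1 (mod 2)
Result: 1 + x^3

f + g = 1 + x^3


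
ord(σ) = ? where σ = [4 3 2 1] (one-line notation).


Cycle decomposition: (1 4) (2 3)
Cycle lengths: 2, 2
Order = lcm(2, 2) = 2

ord(σ) = 2


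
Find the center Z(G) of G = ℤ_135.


Z(G) = {g ∈ G | gx = xg for all x ∈ G}
ℤ_135 is abelian, so Z(G) = G

Z(ℤ_135) = ℤ_135


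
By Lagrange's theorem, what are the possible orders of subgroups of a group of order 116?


Lagrange's theorem: |H| divides |G|
|G| = 116
Divisors of 116: 1, 2, 4, 29, 58, 116

Possible subgroup orders: {1, 2, 4, 29, 58, 116}


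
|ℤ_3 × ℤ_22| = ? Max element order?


|ℤ_3 × ℤ_22| = 3 × 22 = 66
Max element order = lcm(3,22) = 66
Cyclic? Yes (gcd=1)

|ℤ_3×ℤ_22| = 66, max element order = 66


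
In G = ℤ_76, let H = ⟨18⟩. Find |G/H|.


|⟨18⟩| = n / gcd(18, 76) = 76 / 2 = 38
H is normal (ℤ_76 is abelian).
|G/H| = |G| / |H| = 76 / 38 = 2

|G/H| = 2


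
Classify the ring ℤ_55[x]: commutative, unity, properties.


ℤ_55 has zero divisors (5·11 ≡ 0), and these lift to constant zero divisors in ℤ_55[x]; so not an integral domain
Commutative: Yes
Integral domain: No
Has unity: Yes

ℤ_55[x]: Commutative=Yes, Unity=Yes


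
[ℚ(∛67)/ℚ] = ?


∛67 has minimal polynomial x³ - 67 (irreducible over ℚ since 67 is not a perfect cube)

[ℚ(∛67)/ℚ] = 3


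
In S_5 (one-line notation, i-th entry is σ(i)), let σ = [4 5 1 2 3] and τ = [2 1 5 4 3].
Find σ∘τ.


σ∘τ: apply τ first, then σ
1 →τ 2 →σ 5
2 →τ 1 →σ 4
3 →τ 5 →σ 3
4 →τ 4 →σ 2
5 →τ 3 →σ 1

σ∘τ = [5 4 3 2 1]


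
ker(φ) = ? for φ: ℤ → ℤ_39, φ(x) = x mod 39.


Kernel = preimage of identity
ker(φ) = {x ∈ ℤ : x ≡ 0 (mod 39)} = 39ℤ = {0, ±39, ±78, ...}

ker(φ) = 39ℤ


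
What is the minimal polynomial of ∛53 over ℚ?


∛53 satisfies x³ - 53 = 0, irreducible over ℚ (no rational root; 53 is not a perfect cube)

Minimal polynomial: x³ - 53


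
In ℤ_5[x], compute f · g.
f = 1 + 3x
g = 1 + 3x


Expand and collect like terms; reduce coefficients mod 5:
x^0: 1·1 = 1 ≡ 1 (mod 5)
x^1: 1·3 + 3·1 = 6 ≡ 1 (mod 5)
x^2: 3·3 = 9 ≡ 4 (mod 5)
Result: 1 + x + 4x^2

f · g = 1 + x + 4x^2


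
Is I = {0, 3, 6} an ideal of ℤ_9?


Check ideal conditions for I = {0, 3, 6} in ℤ_9:
(1) I is an additive subgroup? Yes
(2) For r ∈ ℤ_9 and a ∈ I: r·a ∈ I? Yes

Yes, I is an ideal of ℤ_9


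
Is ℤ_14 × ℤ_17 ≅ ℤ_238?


Comparing ℤ_14 × ℤ_17 and ℤ_238:
gcd(14,17) = 1, so ℤ_14 × ℤ_17 ≅ ℤ_238 (CRT)

Yes, ℤ_14 × ℤ_17 ≅ ℤ_238


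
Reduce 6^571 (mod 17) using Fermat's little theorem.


Fermat's little theorem: if p is prime and gcd(a,p)=1, then a^(p-1) ≡ 1 (mod p)
p = 17 is prime, gcd(6,17) = 1
Reduce exponent: 571 mod 16 = 11
So 6^571 ≡ 6^11 (mod 17)
6^11 mod 17 = 5

6^571 ≡ 5 (mod 17)


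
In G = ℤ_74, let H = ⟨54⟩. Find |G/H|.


|⟨54⟩| = n / gcd(54, 74) = 74 / 2 = 37
H is normal (ℤ_74 is abelian).
|G/H| = |G| / |H| = 74 / 37 = 2

|G/H| = 2


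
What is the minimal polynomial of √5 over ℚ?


√5 satisfies x² - 5 = 0, irreducible over ℚ since 5 is squarefree

Minimal polynomial: x² - 5


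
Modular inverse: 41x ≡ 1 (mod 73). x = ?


Use the extended Euclidean algorithm to write 1 = 41·s + 73·t; then s mod 73 is the inverse.
Euclidean algorithm:
  41 = 0·73 + 41
  73 = 1·41 + 32
  41 = 1·32 + 9
  32 = 3·9 + 5
  9 = 1·5 + 4
  5 = 1·4 + 1
  4 = 4·1 + 0
gcd(41,73) = 1
Back-substitution gives: 41·(-16) + 73·(9) = 1
So 41⁻¹ ≡ -16 ≡ 57 (mod 73)
Check: 41 × 57 = 2337 ≡ 1 (mod 73) ✓

41⁻¹ ≡ 57 (mod 73)


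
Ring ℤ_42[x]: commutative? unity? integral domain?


ℤ_42 has zero divisors (2·21 ≡ 0), and these lift to constant zero divisors in ℤ_42[x]; so not an integral domain
Commutative: Yes
Integral domain: No
Has unity: Yes

ℤ_42[x]: Commutative=Yes, Unity=Yes


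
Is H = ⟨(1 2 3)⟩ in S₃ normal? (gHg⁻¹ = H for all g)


H = ⟨(1 2 3)⟩ in S₃
⟨(1 2 3)⟩ has order 3 and index 2 in S₃; index-2 subgroups are normal

Yes, normal subgroup


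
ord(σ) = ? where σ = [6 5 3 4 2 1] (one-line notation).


Cycle decomposition: (1 6) (2 5)
Cycle lengths: 2, 2
Order = lcm(2, 2) = 2

ord(σ) = 2


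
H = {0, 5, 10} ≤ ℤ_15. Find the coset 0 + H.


0 + H = {0 + h (mod 15) : h ∈ H}
0+0=0, 0+5=5, 0+10=10

0 + H = {0, 5, 10}


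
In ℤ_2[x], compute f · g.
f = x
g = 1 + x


Expand and collect like terms; reduce coefficients mod 2:
x^0: 0·1 = 0 ≡ 0 (mod 2)
x^1: 0·1 + 1·1 = 1 ≡ 1 (mod 2)
x^2: 1·1 = 1 ≡ 1 (mod 2)
Result: x + x^2

f · g = x + x^2


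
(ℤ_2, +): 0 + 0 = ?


Operation: addition mod 2
0 + 0 = (a + b) mod 2 with a = 0, b = 0

0 + 0 = 0


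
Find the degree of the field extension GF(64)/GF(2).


GF(64) = GF(2^6), so the extension degree is 6

[GF(64)/GF(2)] = 6


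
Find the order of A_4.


|A_n| = n!/2 (even permutations)
|A_4| = 4!/2 = 24/2 = 12

|A_4| = 12


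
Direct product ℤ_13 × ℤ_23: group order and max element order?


|ℤ_13 × ℤ_23| = 13 × 23 = 299
Max element order = lcm(13,23) = 299
Cyclic? Yes (gcd=1)

|ℤ_13×ℤ_23| = 299, max element order = 299


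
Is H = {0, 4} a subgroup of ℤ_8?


Subgroup test for H = {0, 4} in (ℤ_8, +):
(1) 0 ∈ H? Yes
(2) Closure: for all a,b ∈ H, (a+b) mod 8 ∈ H? Yes
(3) Inverses: for all a ∈ H, -a mod 8 ∈ H? Yes

Yes, H is a subgroup of ℤ_8


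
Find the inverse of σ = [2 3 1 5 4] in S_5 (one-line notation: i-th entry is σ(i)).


To find σ⁻¹, swap domain and range:
σ(1) = 2 → σ⁻¹(2) = 1
σ(2) = 3 → σ⁻¹(3) = 2
σ(3) = 1 → σ⁻¹(1) = 3
σ(4) = 5 → σ⁻¹(5) = 4
σ(5) = 4 → σ⁻¹(4) = 5

σ⁻¹ = [3 1 2 5 4]


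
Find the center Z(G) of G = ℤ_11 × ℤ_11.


Z(G) = {g ∈ G | gx = xg for all x ∈ G}
Direct product of abelian groups is abelian, so Z(G) = G

Z(ℤ_11 × ℤ_11) = ℤ_11 × ℤ_11


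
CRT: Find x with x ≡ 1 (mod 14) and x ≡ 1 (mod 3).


m₁ = 14, m₂ = 3, gcd = 1, so CRT applies. M = m₁·m₂ = 42
Let M₁ = M/m₁ = 3, M₂ = M/m₂ = 14
Find y₁ ≡ M₁⁻¹ (mod m₁): 3⁻¹ ≡ 5 (mod 14)
Find y₂ ≡ M₂⁻¹ (mod m₂): 14⁻¹ ≡ 2 (mod 3)
x = a₁·M₁·y₁ + a₂·M₂·y₂ = 1·3·5 + 1·14·2 = 43
Reduce mod 42: x ≡ 1
Check: 1 mod 14 = 1 ✓, 1 mod 3 = 1 ✓

x ≡ 1 (mod 42)


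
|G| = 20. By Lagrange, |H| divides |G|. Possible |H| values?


Lagrange's theorem: |H| divides |G|
|G| = 20
Divisors of 20: 1, 2, 4, 5, 10, 20

Possible subgroup orders: {1, 2, 4, 5, 10, 20}


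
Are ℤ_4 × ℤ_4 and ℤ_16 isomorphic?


Comparing ℤ_4 × ℤ_4 and ℤ_16:
gcd(4,4) = 4 ≠ 1. Max element order in ℤ_4×ℤ_4 is lcm(4,4) = 4 < 16, so it has no element of order 16

No, ℤ_4 × ℤ_4 ≇ ℤ_16


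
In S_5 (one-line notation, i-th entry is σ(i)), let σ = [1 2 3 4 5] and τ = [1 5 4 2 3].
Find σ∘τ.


σ∘τ: apply τ first, then σ
1 →τ 1 →σ 1
2 →τ 5 →σ 5
3 →τ 4 →σ 4
4 →τ 2 →σ 2
5 →τ 3 →σ 3

σ∘τ = [1 5 4 2 3]


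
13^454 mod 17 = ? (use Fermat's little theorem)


Fermat's little theorem: if p is prime and gcd(a,p)=1, then a^(p-1) ≡ 1 (mod p)
p = 17 is prime, gcd(13,17) = 1
Reduce exponent: 454 mod 16 = 6
So 13^454 ≡ 13^6 (mod 17)
13^6 mod 17 = 16

13^454 ≡ 16 (mod 17)


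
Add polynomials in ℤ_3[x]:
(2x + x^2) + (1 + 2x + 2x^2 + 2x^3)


Add coefficients mod 3:
x^0: 0 + 1 = 1 (mod 3)
x^1: 2 + 2 = 1 (mod 3)
x^2: 1 + 2 = 0 (mod 3)
x^3: 0 + 2 = 2 (mod 3)
Result: 1 + x + 2x^3

f + g = 1 + x + 2x^3


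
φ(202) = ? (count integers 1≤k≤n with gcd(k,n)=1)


Factor n: 202 = 2 × 101
φ(n) = n · ∏(1 - 1/p) over distinct primes p | n
φ(202) = 202 · (1 - 1/2) · (1 - 1/101) = 100

φ(202) = 100


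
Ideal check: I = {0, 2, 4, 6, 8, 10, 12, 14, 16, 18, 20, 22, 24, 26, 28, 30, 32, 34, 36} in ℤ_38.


Check ideal conditions for I = {0, 2, 4, 6, 8, 10, 12, 14, 16, 18, 20, 22, 24, 26, 28, 30, 32, 34, 36} in ℤ_38:
(1) I is an additive subgroup? Yes
(2) For r ∈ ℤ_38 and a ∈ I: r·a ∈ I? Yes

Yes, I is an ideal of ℤ_38


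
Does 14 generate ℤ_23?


g generates ℤ_n iff gcd(g, n) = 1
gcd(14, 23) = 1
Since gcd = 1, 14 is a generator.

Yes, 14 generates ℤ_23


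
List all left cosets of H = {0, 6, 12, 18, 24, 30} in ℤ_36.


H = {0, 6, 12, 18, 24, 30}, |H| = 6
Number of cosets = |G|/|H| = 36/6 = 6
0 + H = {0, 6, 12, 18, 24, 30}
1 + H = {1, 7, 13, 19, 25, 31}
2 + H = {2, 8, 14, 20, 26, 32}
3 + H = {3, 9, 15, 21, 27, 33}
4 + H = {4, 10, 16, 22, 28, 34}
5 + H = {5, 11, 17, 23, 29, 35}

Cosets: 0+H={0,6,12,18,24,30}; 1+H={1,7,13,19,25,31}; 2+H={2,8,14,20,26,32}; 3+H={3,9,15,21,27,33}; 4+H={4,10,16,22,28,34}; 5+H={5,11,17,23,29,35}


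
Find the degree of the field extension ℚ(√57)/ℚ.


√57 has minimal polynomial x² - 57 (irreducible over ℚ since 57 is squarefree)

[ℚ(√57)/ℚ] = 2


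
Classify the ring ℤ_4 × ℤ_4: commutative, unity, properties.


Direct product ring; commutative with unity (1,1); but (1,0)·(0,1) = (0,0) gives zero divisors, so not an integral domain
Commutative: Yes
Integral domain: No
Has unity: Yes

ℤ_4 × ℤ_4: Commutative=Yes, Unity=Yes


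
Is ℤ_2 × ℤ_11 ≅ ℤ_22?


Comparing ℤ_2 × ℤ_11 and ℤ_22:
gcd(2,11) = 1, so ℤ_2 × ℤ_11 ≅ ℤ_22 (CRT)

Yes, ℤ_2 × ℤ_11 ≅ ℤ_22


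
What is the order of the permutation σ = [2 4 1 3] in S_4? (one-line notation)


Cycle decomposition: (1 2 4 3)
Cycle lengths: 4
Order = lcm(4) = 4

ord(σ) = 4


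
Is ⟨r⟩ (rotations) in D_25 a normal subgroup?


H = ⟨r⟩ (rotations) in D_25
The rotation subgroup ⟨r⟩ has index 2 in D_25, so it is normal

Yes, normal subgroup


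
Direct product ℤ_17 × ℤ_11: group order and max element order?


|ℤ_17 × ℤ_11| = 17 × 11 = 187
Max element order = lcm(17,11) = 187
Cyclic? Yes (gcd=1)

|ℤ_17×ℤ_11| = 187, max element order = 187


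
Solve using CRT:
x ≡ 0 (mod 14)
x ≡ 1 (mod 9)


m₁ = 14, m₂ = 9, gcd = 1, so CRT applies. M = m₁·m₂ = 126
Let M₁ = M/m₁ = 9, M₂ = M/m₂ = 14
Find y₁ ≡ M₁⁻¹ (mod m₁): 9⁻¹ ≡ 11 (mod 14)
Find y₂ ≡ M₂⁻¹ (mod m₂): 14⁻¹ ≡ 2 (mod 9)
x = a₁·M₁·y₁ + a₂·M₂·y₂ = 0·9·11 + 1·14·2 = 28
Reduce mod 126: x ≡ 28
Check: 28 mod 14 = 0 ✓, 28 mod 9 = 1 ✓

x ≡ 28 (mod 126)


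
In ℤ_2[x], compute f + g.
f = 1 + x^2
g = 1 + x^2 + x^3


Add coefficients mod 2:
x^0: 1 + 1 = 0 (mod 2)
x^1: 0 + 0 = 0 (mod 2)
x^2: 1 + 1 = 0 (mod 2)
x^3: 0 + 1 = 1 (mod 2)
Result: x^3

f + g = x^3


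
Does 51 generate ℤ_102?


g generates ℤ_n iff gcd(g, n) = 1
gcd(51, 102) = 51
Since gcd = 51 ≠ 1, ⟨51⟩ has order 2 < 102, so 51 is not a generator.

No, 51 does not generate ℤ_102


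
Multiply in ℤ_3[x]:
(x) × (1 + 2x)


Expand and collect like terms; reduce coefficients mod 3:
x^0: 0·1 = 0 ≡ 0 (mod 3)
x^1: 0·2 + 1·1 = 1 ≡ 1 (mod 3)
x^2: 1·2 = 2 ≡ 2 (mod 3)
Result: x + 2x^2

f · g = x + 2x^2


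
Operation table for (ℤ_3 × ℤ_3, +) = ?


Elements: {(0,0), (0,1), (0,2), (1,0), (1,1), (1,2), (2,0), (2,1), (2,2)}
Operation: componentwise addition mod (3, 3)
Entry (a, b) = ((a₁+b₁) mod 3, (a₂+b₂) mod 3)

Cayley table:
      | (0,0) | (0,1) | (0,2) | (1,0) | (1,1) | (1,2) | (2,0) | (2,1) | (2,2)
(0,0) | (0,0) | (0,1) | (0,2) | (1,0) | (1,1) | (1,2) | (2,0) | (2,1) | (2,2)
(0,1) | (0,1) | (0,2) | (0,0) | (1,1) | (1,2) | (1,0) | (2,1) | (2,2) | (2,0)
(0,2) | (0,2) | (0,0) | (0,1) | (1,2) | (1,0) | (1,1) | (2,2) | (2,0) | (2,1)
(1,0) | (1,0) | (1,1) | (1,2) | (2,0) | (2,1) | (2,2) | (0,0) | (0,1) | (0,2)
(1,1) | (1,1) | (1,2) | (1,0) | (2,1) | (2,2) | (2,0) | (0,1) | (0,2) | (0,0)
(1,2) | (1,2) | (1,0) | (1,1) | (2,2) | (2,0) | (2,1) | (0,2) | (0,0) | (0,1)
(2,0) | (2,0) | (2,1) | (2,2) | (0,0) | (0,1) | (0,2) | (1,0) | (1,1) | (1,2)
(2,1) | (2,1) | (2,2) | (2,0) | (0,1) | (0,2) | (0,0) | (1,1) | (1,2) | (1,0)
(2,2) | (2,2) | (2,0) | (2,1) | (0,2) | (0,0) | (0,1) | (1,2) | (1,0) | (1,1)


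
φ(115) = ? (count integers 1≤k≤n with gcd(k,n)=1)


Factor n: 115 = 5 × 23
φ(n) = n · ∏(1 - 1/p) over distinct primes p | n
φ(115) = 115 · (1 - 1/5) · (1 - 1/23) = 88

φ(115) = 88


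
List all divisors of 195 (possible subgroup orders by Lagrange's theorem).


Lagrange's theorem: |H| divides |G|
|G| = 195
Divisors of 195: 1, 3, 5, 13, 15, 39, 65, 195

Possible subgroup orders: {1, 3, 5, 13, 15, 39, 65, 195}


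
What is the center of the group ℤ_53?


Z(G) = {g ∈ G | gx = xg for all x ∈ G}
ℤ_53 is abelian, so Z(G) = G

Z(ℤ_53) = ℤ_53


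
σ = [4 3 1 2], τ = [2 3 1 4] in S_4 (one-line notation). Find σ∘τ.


σ∘τ: apply τ first, then σ
1 →τ 2 →σ 3
2 →τ 3 →σ 1
3 →τ 1 →σ 4
4 →τ 4 →σ 2

σ∘τ = [3 1 4 2]


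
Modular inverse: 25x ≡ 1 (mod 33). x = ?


Use the extended Euclidean algorithm to write 1 = 25·s + 33·t; then s mod 33 is the inverse.
Euclidean algorithm:
  25 = 0·33 + 25
  33 = 1·25 + 8
  25 = 3·8 + 1
  8 = 8·1 + 0
gcd(25,33) = 1
Back-substitution gives: 25·(4) + 33·(-3) = 1
So 25⁻¹ ≡ 4 ≡ 4 (mod 33)
Check: 25 × 4 = 100 ≡ 1 (mod 33) ✓

25⁻¹ ≡ 4 (mod 33)


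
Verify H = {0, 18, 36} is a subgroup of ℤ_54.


Subgroup test for H = {0, 18, 36} in (ℤ_54, +):
(1) 0 ∈ H? Yes
(2) Closure: for all a,b ∈ H, (a+b) mod 54 ∈ H? Yes
(3) Inverses: for all a ∈ H, -a mod 54 ∈ H? Yes

Yes, H is a subgroup of ℤ_54


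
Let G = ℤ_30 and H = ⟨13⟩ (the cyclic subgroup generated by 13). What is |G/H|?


|⟨13⟩| = n / gcd(13, 30) = 30 / 1 = 30
H is normal (ℤ_30 is abelian).
|G/H| = |G| / |H| = 30 / 30 = 1

|G/H| = 1


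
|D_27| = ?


|D_n| = 2n (n rotations and n reflections)
|D_27| = 2×27 = 54

|D_27| = 54


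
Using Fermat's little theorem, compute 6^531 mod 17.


Fermat's little theorem: if p is prime and gcd(a,p)=1, then a^(p-1) ≡ 1 (mod p)
p = 17 is prime, gcd(6,17) = 1
Reduce exponent: 531 mod 16 = 3
So 6^531 ≡ 6^3 (mod 17)
6^3 mod 17 = 12

6^531 ≡ 12 (mod 17)


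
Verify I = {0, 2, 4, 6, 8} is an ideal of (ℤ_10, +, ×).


Check ideal conditions for I = {0, 2, 4, 6, 8} in ℤ_10:
(1) I is an additive subgroup? Yes
(2) For r ∈ ℤ_10 and a ∈ I: r·a ∈ I? Yes

Yes, I is an ideal of ℤ_10


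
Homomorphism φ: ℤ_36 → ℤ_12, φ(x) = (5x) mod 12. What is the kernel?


Kernel = preimage of identity
ker(φ) = {x ∈ ℤ_36 : 5x ≡ 0 (mod 12)}. Since 12 | 36, φ is well-defined. The kernel is the cyclic subgroup ⟨12⟩ of ℤ_36 (order 3), i.e. {0, 12, 24}

ker(φ) = {0, 12, 24}


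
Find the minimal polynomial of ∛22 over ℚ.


∛22 satisfies x³ - 22 = 0, irreducible over ℚ (no rational root; 22 is not a perfect cube)

Minimal polynomial: x³ - 22


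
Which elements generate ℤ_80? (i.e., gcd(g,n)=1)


g generates ℤ_n iff gcd(g,n) = 1
Prime factors of 80: 2, 5
Generators are g ∈ {1,...,79} not divisible by any of these primes.
Generators: {1, 3, 7, 9, 11, 13, 17, 19, 21, 23, 27, 29, 31, 33, 37, 39, 41, 43, 47, 49, 51, 53, 57, 59, 61, 63, 67, 69, 71, 73, 77, 79}
Number of generators = φ(80) = 32

Generators of ℤ_80 = {1, 3, 7, 9, 11, 13, 17, 19, 21, 23, 27, 29, 31, 33, 37, 39, 41, 43, 47, 49, 51, 53, 57, 59, 61, 63, 67, 69, 71, 73, 77, 79}


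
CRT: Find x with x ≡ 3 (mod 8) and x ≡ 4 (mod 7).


m₁ = 8, m₂ = 7, gcd = 1, so CRT applies. M = m₁·m₂ = 56
Let M₁ = M/m₁ = 7, M₂ = M/m₂ = 8
Find y₁ ≡ M₁⁻¹ (mod m₁): 7⁻¹ ≡ 7 (mod 8)
Find y₂ ≡ M₂⁻¹ (mod m₂): 8⁻¹ ≡ 1 (mod 7)
x = a₁·M₁·y₁ + a₂·M₂·y₂ = 3·7·7 + 4·8·1 = 179
Reduce mod 56: x ≡ 11
Check: 11 mod 8 = 3 ✓, 11 mod 7 = 4 ✓

x ≡ 11 (mod 56)


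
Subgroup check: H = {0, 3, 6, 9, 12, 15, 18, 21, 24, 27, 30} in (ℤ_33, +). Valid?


Subgroup test for H = {0, 3, 6, 9, 12, 15, 18, 21, 24, 27, 30} in (ℤ_33, +):
(1) 0 ∈ H? Yes
(2) Closure: for all a,b ∈ H, (a+b) mod 33 ∈ H? Yes
(3) Inverses: for all a ∈ H, -a mod 33 ∈ H? Yes

Yes, H is a subgroup of ℤ_33


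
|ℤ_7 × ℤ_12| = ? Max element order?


|ℤ_7 × ℤ_12| = 7 × 12 = 84
Max element order = lcm(7,12) = 84
Cyclic? Yes (gcd=1)

|ℤ_7×ℤ_12| = 84, max element order = 84


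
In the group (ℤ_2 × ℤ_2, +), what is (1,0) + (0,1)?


Operation: componentwise addition mod (2, 2)
(1,0) + (0,1) = ((a₁+b₁) mod 2, (a₂+b₂) mod 2) with a = (1,0), b = (0,1)

(1,0) + (0,1) = (1,1)


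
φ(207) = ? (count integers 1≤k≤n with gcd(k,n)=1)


Factor n: 207 = 3^2 × 23
φ(n) = n · ∏(1 - 1/p) over distinct primes p | n
φ(207) = 207 · (1 - 1/3) · (1 - 1/23) = 132

φ(207) = 132


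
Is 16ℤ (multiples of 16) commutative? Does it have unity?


16ℤ is a commutative ring under +,× but has no multiplicative identity (1 ∉ 16ℤ); it has no zero divisors, but without unity it is not an integral domain
Commutative: Yes
Integral domain: No
Has unity: No

16ℤ (multiples of 16): Commutative=Yes, Unity=No


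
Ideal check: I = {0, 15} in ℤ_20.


Check ideal conditions for I = {0, 15} in ℤ_20:
(1) I is an additive subgroup? No
(2) For r ∈ ℤ_20 and a ∈ I: r·a ∈ I? No  [counterexample: r=2, a=15, r·a mod 20 = 10 ∉ I]

No, I is not an ideal of ℤ_20


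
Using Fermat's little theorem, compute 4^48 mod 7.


Fermat's little theorem: if p is prime and gcd(a,p)=1, then a^(p-1) ≡ 1 (mod p)
p = 7 is prime, gcd(4,7) = 1
Reduce exponent: 48 mod 6 = 0
So 4^48 ≡ 4^0 (mod 7)
4^0 = 1

4^48 ≡ 1 (mod 7)


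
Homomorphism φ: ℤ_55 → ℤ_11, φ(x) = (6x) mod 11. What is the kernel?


Kernel = preimage of identity
ker(φ) = {x ∈ ℤ_55 : 6x ≡ 0 (mod 11)}. Since 11 | 55, φ is well-defined. The kernel is the cyclic subgroup ⟨11⟩ of ℤ_55 (order 5), i.e. {0, 11, 22, 33, 44}

ker(φ) = {0, 11, 22, 33, 44}


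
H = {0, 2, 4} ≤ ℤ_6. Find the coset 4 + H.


4 + H = {4 + h (mod 6) : h ∈ H}
4+0=4, 4+2=0, 4+4=2
4 + H = {0, 2, 4} = 0 + H

4 + H = {0, 2, 4}


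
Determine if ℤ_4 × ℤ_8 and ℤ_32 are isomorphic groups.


Comparing ℤ_4 × ℤ_8 and ℤ_32:
gcd(4,8) = 4 ≠ 1. Max element order in ℤ_4×ℤ_8 is lcm(4,8) = 8 < 32, so it has no element of order 32

No, ℤ_4 × ℤ_8 ≇ ℤ_32


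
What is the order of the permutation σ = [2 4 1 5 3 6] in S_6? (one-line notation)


Cycle decomposition: (1 2 4 5 3)
Cycle lengths: 5
Order = lcm(5) = 5

ord(σ) = 5


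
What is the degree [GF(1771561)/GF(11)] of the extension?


GF(1771561) = GF(11^6), so the extension degree is 6

[GF(1771561)/GF(11)] = 6


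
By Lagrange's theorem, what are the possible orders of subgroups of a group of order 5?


Lagrange's theorem: |H| divides |G|
|G| = 5
Divisors of 5: 1, 5

Possible subgroup orders: {1, 5}


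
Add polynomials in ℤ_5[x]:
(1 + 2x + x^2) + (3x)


Add coefficients mod 5:
x^0: 1 + 0 = 1 (mod 5)
x^1: 2 + 3 = 0 (mod 5)
x^2: 1 + 0 = 1 (mod 5)
Result: 1 + x^2

f + g = 1 + x^2


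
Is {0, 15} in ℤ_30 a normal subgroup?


H = {0, 15} in ℤ_30
ℤ_30 is abelian; every subgroup of an abelian group is normal

Yes, normal subgroup


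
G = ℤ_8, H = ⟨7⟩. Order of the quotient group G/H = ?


|⟨7⟩| = n / gcd(7, 8) = 8 / 1 = 8
H is normal (ℤ_8 is abelian).
|G/H| = |G| / |H| = 8 / 8 = 1

|G/H| = 1


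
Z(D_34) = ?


Z(G) = {g ∈ G | gx = xg for all x ∈ G}
For even n, Z(D_n) = {e, r^(n/2)}: the 180° rotation r^17 commutes with every reflection and rotation

Z(D_34) = {e, r^17}


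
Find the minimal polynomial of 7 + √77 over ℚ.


Let α = 7 + √77. Then α - 7 = √77, so (α - 7)² = 77, giving α² - 14α - 28 = 0. Degree 2 and α ∉ ℚ, so this is the minimal polynomial.

Minimal polynomial: x² - 14x - 28


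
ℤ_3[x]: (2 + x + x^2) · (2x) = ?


Expand and collect like terms; reduce coefficients mod 3:
x^0: 2·0 = 0 ≡ 0 (mod 3)
x^1: 2·2 + 1·0 = 4 ≡ 1 (mod 3)
x^2: 1·2 + 1·0 = 2 ≡ 2 (mod 3)
x^3: 1·2 = 2 ≡ 2 (mod 3)
Result: x + 2x^2 + 2x^3

f · g = x + 2x^2 + 2x^3


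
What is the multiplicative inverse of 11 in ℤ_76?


Use the extended Euclidean algorithm to write 1 = 11·s + 76·t; then s mod 76 is the inverse.
Euclidean algorithm:
  11 = 0·76 + 11
  76 = 6·11 + 10
  11 = 1·10 + 1
  10 = 10·1 + 0
gcd(11,76) = 1
Back-substitution gives: 11·(7) + 76·(-1) = 1
So 11⁻¹ ≡ 7 ≡ 7 (mod 76)
Check: 11 × 7 = 77 ≡ 1 (mod 76) ✓

11⁻¹ ≡ 7 (mod 76)


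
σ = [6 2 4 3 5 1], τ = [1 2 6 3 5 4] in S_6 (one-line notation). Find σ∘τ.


σ∘τ: apply τ first, then σ
1 →τ 1 →σ 6
2 →τ 2 →σ 2
3 →τ 6 →σ 1
4 →τ 3 →σ 4
5 →τ 5 →σ 5
6 →τ 4 →σ 3

σ∘τ = [6 2 1 4 5 3]


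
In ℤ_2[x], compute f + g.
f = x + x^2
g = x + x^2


Add coefficients mod 2:
x^0: 0 + 0 = 0 (mod 2)
x^1: 1 + 1 = 0 (mod 2)
x^2: 1 + 1 = 0 (mod 2)
Result: 0

f + g = 0


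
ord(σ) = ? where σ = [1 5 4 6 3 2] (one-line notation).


Cycle decomposition: (2 5 3 4 6)
Cycle lengths: 5
Order = lcm(5) = 5

ord(σ) = 5


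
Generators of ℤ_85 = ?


g generates ℤ_n iff gcd(g,n) = 1
Prime factors of 85: 5, 17
Generators are g ∈ {1,...,84} not divisible by any of these primes.
Generators: {1, 2, 3, 4, 6, 7, 8, 9, 11, 12, 13, 14, 16, 18, 19, 21, 22, 23, 24, 26, 27, 28, 29, 31, 32, 33, 36, 37, 38, 39, 41, 42, 43, 44, 46, 47, 48, 49, 52, 53, 54, 56, 57, 58, 59, 61, 62, 63, 64, 66, 67, 69, 71, 72, 73, 74, 76, 77, 78, 79, 81, 82, 83, 84}
Number of generators = φ(85) = 64

Generators of ℤ_85 = {1, 2, 3, 4, 6, 7, 8, 9, 11, 12, 13, 14, 16, 18, 19, 21, 22, 23, 24, 26, 27, 28, 29, 31, 32, 33, 36, 37, 38, 39, 41, 42, 43, 44, 46, 47, 48, 49, 52, 53, 54, 56, 57, 58, 59, 61, 62, 63, 64, 66, 67, 69, 71, 72, 73, 74, 76, 77, 78, 79, 81, 82, 83, 84}


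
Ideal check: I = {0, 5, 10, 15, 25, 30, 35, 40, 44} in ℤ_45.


Check ideal conditions for I = {0, 5, 10, 15, 25, 30, 35, 40, 44} in ℤ_45:
(1) I is an additive subgroup? No
(2) For r ∈ ℤ_45 and a ∈ I: r·a ∈ I? No  [counterexample: r=2, a=10, r·a mod 45 = 20 ∉ I]

No, I is not an ideal of ℤ_45


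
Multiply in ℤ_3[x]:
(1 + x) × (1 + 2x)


Expand and collect like terms; reduce coefficients mod 3:
x^0: 1·1 = 1 ≡ 1 (mod 3)
x^1: 1·2 + 1·1 = 3 ≡ 0 (mod 3)
x^2: 1·2 = 2 ≡ 2 (mod 3)
Result: 1 + 2x^2

f · g = 1 + 2x^2


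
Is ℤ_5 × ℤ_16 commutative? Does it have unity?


Direct product ring; commutative with unity (1,1); but (1,0)·(0,1) = (0,0) gives zero divisors, so not an integral domain
Commutative: Yes
Integral domain: No
Has unity: Yes

ℤ_5 × ℤ_16: Commutative=Yes, Unity=Yes


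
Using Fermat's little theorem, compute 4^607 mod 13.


Fermat's little theorem: if p is prime and gcd(a,p)=1, then a^(p-1) ≡ 1 (mod p)
p = 13 is prime, gcd(4,13) = 1
Reduce exponent: 607 mod 12 = 7
So 4^607 ≡ 4^7 (mod 13)
4^7 mod 13 = 4

4^607 ≡ 4 (mod 13)


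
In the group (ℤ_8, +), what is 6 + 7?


Operation: addition mod 8
6 + 7 = (a + b) mod 8 with a = 6, b = 7

6 + 7 = 5


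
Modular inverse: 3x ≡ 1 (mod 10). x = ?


Use the extended Euclidean algorithm to write 1 = 3·s + 10·t; then s mod 10 is the inverse.
Euclidean algorithm:
  3 = 0·10 + 3
  10 = 3·3 + 1
  3 = 3·1 + 0
gcd(3,10) = 1
Back-substitution gives: 3·(-3) + 10·(1) = 1
So 3⁻¹ ≡ -3 ≡ 7 (mod 10)
Check: 3 × 7 = 21 ≡ 1 (mod 10) ✓

3⁻¹ ≡ 7 (mod 10)


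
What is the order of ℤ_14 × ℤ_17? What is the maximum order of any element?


|ℤ_14 × ℤ_17| = 14 × 17 = 238
Max element order = lcm(14,17) = 238
Cyclic? Yes (gcd=1)

|ℤ_14×ℤ_17| = 238, max element order = 238


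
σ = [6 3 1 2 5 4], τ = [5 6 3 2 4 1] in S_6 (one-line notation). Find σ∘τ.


σ∘τ: apply τ first, then σ
1 →τ 5 →σ 5
2 →τ 6 →σ 4
3 →τ 3 →σ 1
4 →τ 2 →σ 3
5 →τ 4 →σ 2
6 →τ 1 →σ 6

σ∘τ = [5 4 1 3 2 6]


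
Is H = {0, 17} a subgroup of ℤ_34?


Subgroup test for H = {0, 17} in (ℤ_34, +):
(1) 0 ∈ H? Yes
(2) Closure: for all a,b ∈ H, (a+b) mod 34 ∈ H? Yes
(3) Inverses: for all a ∈ H, -a mod 34 ∈ H? Yes

Yes, H is a subgroup of ℤ_34


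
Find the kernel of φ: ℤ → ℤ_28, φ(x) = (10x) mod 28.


Kernel = preimage of identity
ker(φ) = {x ∈ ℤ : 10x ≡ 0 (mod 28)}. gcd(10,28) = 2, so 10x ≡ 0 (mod 28) ⟺ x ≡ 0 (mod 28/2 = 14). Hence ker(φ) = 14ℤ

ker(φ) = 14ℤ


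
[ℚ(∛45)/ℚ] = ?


∛45 has minimal polynomial x³ - 45 (irreducible over ℚ since 45 is not a perfect cube)

[ℚ(∛45)/ℚ] = 3


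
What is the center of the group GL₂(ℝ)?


Z(G) = {g ∈ G | gx = xg for all x ∈ G}
Only scalar multiples of the identity commute with all invertible matrices

Z(GL₂(ℝ)) = {aI : a ∈ ℝ, a ≠ 0}


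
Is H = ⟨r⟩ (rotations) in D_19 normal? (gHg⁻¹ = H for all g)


H = ⟨r⟩ (rotations) in D_19
The rotation subgroup ⟨r⟩ has index 2 in D_19, so it is normal

Yes, normal subgroup


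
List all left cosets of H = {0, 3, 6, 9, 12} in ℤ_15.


H = {0, 3, 6, 9, 12}, |H| = 5
Number of cosets = |G|/|H| = 15/5 = 3
0 + H = {0, 3, 6, 9, 12}
1 + H = {1, 4, 7, 10, 13}
2 + H = {2, 5, 8, 11, 14}

Cosets: 0+H={0,3,6,9,12}; 1+H={1,4,7,10,13}; 2+H={2,5,8,11,14}


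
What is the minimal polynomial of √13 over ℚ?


√13 satisfies x² - 13 = 0, irreducible over ℚ since 13 is squarefree

Minimal polynomial: x² - 13


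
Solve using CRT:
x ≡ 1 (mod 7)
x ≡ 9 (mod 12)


m₁ = 7, m₂ = 12, gcd = 1, so CRT applies. M = m₁·m₂ = 84
Let M₁ = M/m₁ = 12, M₂ = M/m₂ = 7
Find y₁ ≡ M₁⁻¹ (mod m₁): 12⁻¹ ≡ 3 (mod 7)
Find y₂ ≡ M₂⁻¹ (mod m₂): 7⁻¹ ≡ 7 (mod 12)
x = a₁·M₁·y₁ + a₂·M₂·y₂ = 1·12·3 + 9·7·7 = 477
Reduce mod 84: x ≡ 57
Check: 57 mod 7 = 1 ✓, 57 mod 12 = 9 ✓

x ≡ 57 (mod 84)


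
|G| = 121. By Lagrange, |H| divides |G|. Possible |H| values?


Lagrange's theorem: |H| divides |G|
|G| = 121
Divisors of 121: 1, 11, 121

Possible subgroup orders: {1, 11, 121}


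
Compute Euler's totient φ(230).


Factor n: 230 = 2 × 5 × 23
φ(n) = n · ∏(1 - 1/p) over distinct primes p | n
φ(230) = 230 · (1 - 1/2) · (1 - 1/5) · (1 - 1/23) = 88

φ(230) = 88


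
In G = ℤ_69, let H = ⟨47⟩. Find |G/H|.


|⟨47⟩| = n / gcd(47, 69) = 69 / 1 = 69
H is normal (ℤ_69 is abelian).
|G/H| = |G| / |H| = 69 / 69 = 1

|G/H| = 1


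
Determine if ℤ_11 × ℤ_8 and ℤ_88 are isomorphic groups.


Comparing ℤ_11 × ℤ_8 and ℤ_88:
gcd(11,8) = 1, so ℤ_11 × ℤ_8 ≅ ℤ_88 (CRT)

Yes, ℤ_11 × ℤ_8 ≅ ℤ_88


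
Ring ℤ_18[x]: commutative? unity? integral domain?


ℤ_18 has zero divisors (2·9 ≡ 0), and these lift to constant zero divisors in ℤ_18[x]; so not an integral domain
Commutative: Yes
Integral domain: No
Has unity: Yes

ℤ_18[x]: Commutative=Yes, Unity=Yes


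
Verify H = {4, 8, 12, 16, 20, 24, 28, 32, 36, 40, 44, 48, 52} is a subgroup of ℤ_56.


Subgroup test for H = {4, 8, 12, 16, 20, 24, 28, 32, 36, 40, 44, 48, 52} in (ℤ_56, +):
(1) 0 ∈ H? No
(2) Closure: for all a,b ∈ H, (a+b) mod 56 ∈ H? No  [counterexample: 4 + 52 = 0 ∉ H]
(3) Inverses: for all a ∈ H, -a mod 56 ∈ H? Yes

No, H is not a subgroup of ℤ_56


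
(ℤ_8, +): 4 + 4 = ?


Operation: addition mod 8
4 + 4 = (a + b) mod 8 with a = 4, b = 4

4 + 4 = 0


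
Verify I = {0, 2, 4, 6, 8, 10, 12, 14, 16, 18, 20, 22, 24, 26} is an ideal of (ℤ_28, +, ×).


Check ideal conditions for I = {0, 2, 4, 6, 8, 10, 12, 14, 16, 18, 20, 22, 24, 26} in ℤ_28:
(1) I is an additive subgroup? Yes
(2) For r ∈ ℤ_28 and a ∈ I: r·a ∈ I? Yes

Yes, I is an ideal of ℤ_28


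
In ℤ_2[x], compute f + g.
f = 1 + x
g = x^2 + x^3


Add coefficients mod 2:
x^0: 1 + 0 = 1 (mod 2)
x^1: 1 + 0 = 1 (mod 2)
x^2: 0 + 1 = 1 (mod 2)
x^3: 0 + 1 = 1 (mod 2)
Result: 1 + x + x^2 + x^3

f + g = 1 + x + x^2 + x^3


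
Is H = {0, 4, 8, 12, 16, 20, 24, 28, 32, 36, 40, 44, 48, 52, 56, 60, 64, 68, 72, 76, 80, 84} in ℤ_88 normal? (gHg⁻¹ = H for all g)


H = {0, 4, 8, 12, 16, 20, 24, 28, 32, 36, 40, 44, 48, 52, 56, 60, 64, 68, 72, 76, 80, 84} in ℤ_88
ℤ_88 is abelian; every subgroup of an abelian group is normal

Yes, normal subgroup


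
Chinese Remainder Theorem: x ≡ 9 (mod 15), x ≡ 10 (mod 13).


m₁ = 15, m₂ = 13, gcd = 1, so CRT applies. M = m₁·m₂ = 195
Let M₁ = M/m₁ = 13, M₂ = M/m₂ = 15
Find y₁ ≡ M₁⁻¹ (mod m₁): 13⁻¹ ≡ 7 (mod 15)
Find y₂ ≡ M₂⁻¹ (mod m₂): 15⁻¹ ≡ 7 (mod 13)
x = a₁·M₁·y₁ + a₂·M₂·y₂ = 9·13·7 + 10·15·7 = 1869
Reduce mod 195: x ≡ 114
Check: 114 mod 15 = 9 ✓, 114 mod 13 = 10 ✓

x ≡ 114 (mod 195)


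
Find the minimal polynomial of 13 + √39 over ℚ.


Let α = 13 + √39. Then α - 13 = √39, so (α - 13)² = 39, giving α² - 26α + 130 = 0. Degree 2 and α ∉ ℚ, so this is the minimal polynomial.

Minimal polynomial: x² - 26x + 130


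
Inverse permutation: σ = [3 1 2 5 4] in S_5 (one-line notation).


To find σ⁻¹, swap domain and range:
σ(1) = 3 → σ⁻¹(3) = 1
σ(2) = 1 → σ⁻¹(1) = 2
σ(3) = 2 → σ⁻¹(2) = 3
σ(4) = 5 → σ⁻¹(5) = 4
σ(5) = 4 → σ⁻¹(4) = 5

σ⁻¹ = [2 3 1 5 4]


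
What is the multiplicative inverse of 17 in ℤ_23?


Use the extended Euclidean algorithm to write 1 = 17·s + 23·t; then s mod 23 is the inverse.
Euclidean algorithm:
  17 = 0·23 + 17
  23 = 1·17 + 6
  17 = 2·6 + 5
  6 = 1·5 + 1
  5 = 5·1 + 0
gcd(17,23) = 1
Back-substitution gives: 17·(-4) + 23·(3) = 1
So 17⁻¹ ≡ -4 ≡ 19 (mod 23)
Check: 17 × 19 = 323 ≡ 1 (mod 23) ✓

17⁻¹ ≡ 19 (mod 23)


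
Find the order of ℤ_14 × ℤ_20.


|A × B| = |A| · |B|
|ℤ_14 × ℤ_20| = 14 × 20 = 280

|ℤ_14 × ℤ_20| = 280
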